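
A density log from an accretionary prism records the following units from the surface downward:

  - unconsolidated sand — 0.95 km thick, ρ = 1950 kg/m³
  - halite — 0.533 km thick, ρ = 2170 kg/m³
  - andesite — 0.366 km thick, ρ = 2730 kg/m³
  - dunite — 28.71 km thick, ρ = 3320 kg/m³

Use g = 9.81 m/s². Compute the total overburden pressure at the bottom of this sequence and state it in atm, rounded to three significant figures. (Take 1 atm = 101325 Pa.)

9620 atm

unconsolidated sand: 1950 kg/m³ × 9.81 m/s² × 950 m = 1.817×10^7 Pa = 179.4 atm
halite: 2170 kg/m³ × 9.81 m/s² × 533 m = 1.135×10^7 Pa = 112.0 atm
andesite: 2730 kg/m³ × 9.81 m/s² × 366 m = 9.802×10^6 Pa = 96.74 atm
dunite: 3320 kg/m³ × 9.81 m/s² × 28710 m = 9.351×10^8 Pa = 9228 atm
Total = 179.4 + 112.0 + 96.74 + 9228 = 9616.4 atm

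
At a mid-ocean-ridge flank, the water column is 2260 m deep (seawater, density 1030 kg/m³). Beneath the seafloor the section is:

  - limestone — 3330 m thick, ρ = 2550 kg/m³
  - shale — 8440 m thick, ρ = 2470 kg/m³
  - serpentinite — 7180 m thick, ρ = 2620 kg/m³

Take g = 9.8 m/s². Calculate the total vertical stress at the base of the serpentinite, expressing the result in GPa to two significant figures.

seawater: 1030 kg/m³ × 9.8 m/s² × 2260 m = 2.281×10^7 Pa = 0.02281 GPa
limestone: 2550 kg/m³ × 9.8 m/s² × 3330 m = 8.322×10^7 Pa = 0.08322 GPa
shale: 2470 kg/m³ × 9.8 m/s² × 8440 m = 2.043×10^8 Pa = 0.2043 GPa
serpentinite: 2620 kg/m³ × 9.8 m/s² × 7180 m = 1.844×10^8 Pa = 0.1844 GPa
Total = 0.02281 + 0.08322 + 0.2043 + 0.1844 = 0.49468 GPa

0.49 GPa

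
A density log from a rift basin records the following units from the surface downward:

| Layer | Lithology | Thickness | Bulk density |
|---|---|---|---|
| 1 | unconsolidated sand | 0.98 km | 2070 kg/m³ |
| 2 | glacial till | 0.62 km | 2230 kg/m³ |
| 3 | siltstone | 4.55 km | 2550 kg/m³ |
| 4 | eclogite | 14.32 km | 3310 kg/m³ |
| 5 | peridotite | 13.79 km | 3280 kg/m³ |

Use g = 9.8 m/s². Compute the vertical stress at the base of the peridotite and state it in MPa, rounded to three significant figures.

unconsolidated sand: 2070 kg/m³ × 9.8 m/s² × 980 m = 1.988×10^7 Pa = 19.88 MPa
glacial till: 2230 kg/m³ × 9.8 m/s² × 620 m = 1.355×10^7 Pa = 13.55 MPa
siltstone: 2550 kg/m³ × 9.8 m/s² × 4550 m = 1.137×10^8 Pa = 113.7 MPa
eclogite: 3310 kg/m³ × 9.8 m/s² × 14320 m = 4.645×10^8 Pa = 464.5 MPa
peridotite: 3280 kg/m³ × 9.8 m/s² × 13790 m = 4.433×10^8 Pa = 443.3 MPa
Total = 19.88 + 13.55 + 113.7 + 464.5 + 443.3 = 1054.9 MPa

1050 MPa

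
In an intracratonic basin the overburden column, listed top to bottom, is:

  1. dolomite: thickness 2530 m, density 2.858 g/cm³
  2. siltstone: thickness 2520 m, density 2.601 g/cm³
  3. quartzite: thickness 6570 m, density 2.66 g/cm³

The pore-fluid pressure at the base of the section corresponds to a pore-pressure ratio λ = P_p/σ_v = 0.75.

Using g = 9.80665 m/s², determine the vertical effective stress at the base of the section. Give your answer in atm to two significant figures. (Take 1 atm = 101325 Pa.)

Overburden (lithostatic) stress σ_v:
dolomite: 2858 kg/m³ × 9.80665 m/s² × 2530 m = 7.091×10^7 Pa = 70.91 MPa
siltstone: 2601 kg/m³ × 9.80665 m/s² × 2520 m = 6.428×10^7 Pa = 64.28 MPa
quartzite: 2660 kg/m³ × 9.80665 m/s² × 6570 m = 1.714×10^8 Pa = 171.4 MPa
Total = 70.91 + 64.28 + 171.4 = 306.57 MPa
Pore pressure P_p = λ·σ_v = 0.75 × 306.6 MPa = 229.9 MPa
Effective stress σ' = σ_v − P_p = 306.6 − 229.9 = 76.643 MPa = 756.40 atm

760 atm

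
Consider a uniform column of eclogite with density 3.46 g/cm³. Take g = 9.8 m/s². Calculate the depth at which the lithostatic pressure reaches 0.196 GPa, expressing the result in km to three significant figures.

5.78 km

h = P/(ρg) = 0.196 GPa / (3460 kg/m³ × 9.8 m/s²) = 1.960×10^8 Pa / 33908 Pa/m = 5780.3 m
= 5.7803 km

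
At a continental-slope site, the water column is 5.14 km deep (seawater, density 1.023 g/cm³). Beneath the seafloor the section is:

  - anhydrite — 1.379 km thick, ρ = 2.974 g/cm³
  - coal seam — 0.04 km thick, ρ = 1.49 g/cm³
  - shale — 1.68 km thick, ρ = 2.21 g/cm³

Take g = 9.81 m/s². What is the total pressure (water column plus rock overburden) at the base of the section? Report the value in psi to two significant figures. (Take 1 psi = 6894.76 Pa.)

seawater: 1023 kg/m³ × 9.81 m/s² × 5140 m = 5.158×10^7 Pa = 7482 psi
anhydrite: 2974 kg/m³ × 9.81 m/s² × 1379 m = 4.023×10^7 Pa = 5835 psi
coal seam: 1490 kg/m³ × 9.81 m/s² × 40 m = 5.847×10^5 Pa = 84.80 psi
shale: 2210 kg/m³ × 9.81 m/s² × 1680 m = 3.642×10^7 Pa = 5283 psi
Total = 7482 + 5835 + 84.80 + 5283 = 18684 psi

19000 psi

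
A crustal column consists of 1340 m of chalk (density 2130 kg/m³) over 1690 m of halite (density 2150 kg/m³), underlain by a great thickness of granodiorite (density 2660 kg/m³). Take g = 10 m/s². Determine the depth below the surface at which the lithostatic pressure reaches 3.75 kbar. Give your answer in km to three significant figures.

Pressure at base of upper layers: 2130×10×1340 + 2150×10×1690 = 6.488×10^7 Pa = 0.6488 kbar
Remaining pressure to be supplied by granodiorite: 3.750×10^8 − 6.488×10^7 = 3.101×10^8 Pa
Additional depth in granodiorite = 3.101×10^8 Pa / (2660 kg/m³ × 10 m/s²) = 11659 m
Total depth = 3030 m + 11659 m = 14689 m
= 14.689 km

14.7 km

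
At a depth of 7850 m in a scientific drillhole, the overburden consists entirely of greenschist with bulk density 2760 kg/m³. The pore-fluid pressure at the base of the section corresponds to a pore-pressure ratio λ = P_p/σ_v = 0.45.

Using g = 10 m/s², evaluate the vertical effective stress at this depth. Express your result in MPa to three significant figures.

119 MPa

Overburden (lithostatic) stress σ_v:
greenschist: 2760 kg/m³ × 10 m/s² × 7850 m = 2.167×10^8 Pa = 216.7 MPa
Pore pressure P_p = λ·σ_v = 0.45 × 216.7 MPa = 97.50 MPa
Effective stress σ' = σ_v − P_p = 216.7 − 97.50 = 119.16 MPa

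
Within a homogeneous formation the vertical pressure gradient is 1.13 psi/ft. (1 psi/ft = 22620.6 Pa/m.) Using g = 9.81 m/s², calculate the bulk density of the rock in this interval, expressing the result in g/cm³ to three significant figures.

2.61 g/cm³

ρ = (dP/dz)/g = 1.13 psi/ft / 9.81 m/s² = 25561 Pa/m / 9.81 m/s² = 2605.6 kg/m³
= 2.606 g/cm³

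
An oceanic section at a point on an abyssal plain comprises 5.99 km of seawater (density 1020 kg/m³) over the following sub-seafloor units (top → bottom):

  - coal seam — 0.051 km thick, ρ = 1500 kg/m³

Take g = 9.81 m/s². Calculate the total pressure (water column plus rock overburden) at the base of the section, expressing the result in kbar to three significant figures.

0.607 kbar

seawater: 1020 kg/m³ × 9.81 m/s² × 5990 m = 5.994×10^7 Pa = 0.5994 kbar
coal seam: 1500 kg/m³ × 9.81 m/s² × 51 m = 7.505×10^5 Pa = 7.505×10^-3 kbar
Total = 0.5994 + 7.505×10^-3 = 0.60688 kbar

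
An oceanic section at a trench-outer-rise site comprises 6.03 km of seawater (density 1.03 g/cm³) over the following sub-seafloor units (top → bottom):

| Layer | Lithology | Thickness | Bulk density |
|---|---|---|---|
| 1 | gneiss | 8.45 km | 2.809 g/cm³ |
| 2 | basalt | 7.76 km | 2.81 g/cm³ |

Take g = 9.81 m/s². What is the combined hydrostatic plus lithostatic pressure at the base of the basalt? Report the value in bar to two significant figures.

5100 bar

seawater: 1030 kg/m³ × 9.81 m/s² × 6030 m = 6.093×10^7 Pa = 609.3 bar
gneiss: 2809 kg/m³ × 9.81 m/s² × 8450 m = 2.329×10^8 Pa = 2329 bar
basalt: 2810 kg/m³ × 9.81 m/s² × 7760 m = 2.139×10^8 Pa = 2139 bar
Total = 609.3 + 2329 + 2139 = 5076.9 bar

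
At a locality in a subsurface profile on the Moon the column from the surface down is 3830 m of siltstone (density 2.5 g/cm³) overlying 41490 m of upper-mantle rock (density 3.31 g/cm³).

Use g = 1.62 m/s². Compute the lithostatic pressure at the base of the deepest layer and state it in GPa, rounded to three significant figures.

siltstone: 2500 kg/m³ × 1.62 m/s² × 3830 m = 1.551×10^7 Pa = 0.01551 GPa
upper-mantle rock: 3310 kg/m³ × 1.62 m/s² × 41490 m = 2.225×10^8 Pa = 0.2225 GPa
Total = 0.01551 + 0.2225 = 0.23799 GPa

0.238 GPa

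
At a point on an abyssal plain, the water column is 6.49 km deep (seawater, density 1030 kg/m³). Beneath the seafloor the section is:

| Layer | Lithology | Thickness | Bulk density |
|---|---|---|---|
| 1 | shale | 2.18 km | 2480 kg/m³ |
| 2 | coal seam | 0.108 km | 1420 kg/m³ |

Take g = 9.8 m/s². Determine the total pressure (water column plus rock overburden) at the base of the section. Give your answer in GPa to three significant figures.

seawater: 1030 kg/m³ × 9.8 m/s² × 6490 m = 6.551×10^7 Pa = 0.06551 GPa
shale: 2480 kg/m³ × 9.8 m/s² × 2180 m = 5.298×10^7 Pa = 0.05298 GPa
coal seam: 1420 kg/m³ × 9.8 m/s² × 108 m = 1.503×10^6 Pa = 1.503×10^-3 GPa
Total = 0.06551 + 0.05298 + 1.503×10^-3 = 0.12000 GPa

0.120 GPa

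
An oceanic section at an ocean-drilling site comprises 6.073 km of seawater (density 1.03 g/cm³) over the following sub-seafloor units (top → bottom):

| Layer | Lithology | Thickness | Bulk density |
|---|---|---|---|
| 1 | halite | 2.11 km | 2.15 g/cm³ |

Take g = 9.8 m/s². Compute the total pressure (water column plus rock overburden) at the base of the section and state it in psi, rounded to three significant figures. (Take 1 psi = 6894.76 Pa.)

seawater: 1030 kg/m³ × 9.8 m/s² × 6073 m = 6.130×10^7 Pa = 8891 psi
halite: 2150 kg/m³ × 9.8 m/s² × 2110 m = 4.446×10^7 Pa = 6448 psi
Total = 8891 + 6448 = 15339 psi

15300 psi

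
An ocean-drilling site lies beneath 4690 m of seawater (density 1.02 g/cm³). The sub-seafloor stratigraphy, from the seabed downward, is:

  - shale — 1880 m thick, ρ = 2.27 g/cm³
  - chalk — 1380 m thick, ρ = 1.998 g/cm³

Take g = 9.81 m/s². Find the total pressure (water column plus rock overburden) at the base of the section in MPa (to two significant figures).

seawater: 1020 kg/m³ × 9.81 m/s² × 4690 m = 4.693×10^7 Pa = 46.93 MPa
shale: 2270 kg/m³ × 9.81 m/s² × 1880 m = 4.187×10^7 Pa = 41.87 MPa
chalk: 1998 kg/m³ × 9.81 m/s² × 1380 m = 2.705×10^7 Pa = 27.05 MPa
Total = 46.93 + 41.87 + 27.05 = 115.84 MPa

120 MPa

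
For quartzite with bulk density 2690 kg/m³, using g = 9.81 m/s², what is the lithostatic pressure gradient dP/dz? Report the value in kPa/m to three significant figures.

dP/dz = ρg = 2690 kg/m³ × 9.81 m/s² = 26389 Pa/m
= 26389 Pa/m × (1 kPa/m / 1000.0 Pa/m) = 26.389 kPa/m

26.4 kPa/m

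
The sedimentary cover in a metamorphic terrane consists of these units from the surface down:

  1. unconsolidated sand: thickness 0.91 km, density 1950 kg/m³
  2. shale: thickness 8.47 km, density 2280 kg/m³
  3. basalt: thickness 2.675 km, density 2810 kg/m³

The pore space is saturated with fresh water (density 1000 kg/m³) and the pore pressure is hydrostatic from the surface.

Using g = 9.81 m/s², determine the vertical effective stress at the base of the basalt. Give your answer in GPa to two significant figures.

Overburden (lithostatic) stress σ_v:
unconsolidated sand: 1950 kg/m³ × 9.81 m/s² × 910 m = 1.741×10^7 Pa = 17.41 MPa
shale: 2280 kg/m³ × 9.81 m/s² × 8470 m = 1.894×10^8 Pa = 189.4 MPa
basalt: 2810 kg/m³ × 9.81 m/s² × 2675 m = 7.374×10^7 Pa = 73.74 MPa
Total = 17.41 + 189.4 + 73.74 = 280.59 MPa
Pore pressure P_p = 1000 kg/m³ × 9.81 m/s² × 12055 m = 1.183×10^8 Pa = 118.3 MPa
Effective stress σ' = σ_v − P_p = 280.6 − 118.3 = 162.33 MPa = 0.16233 GPa

0.16 GPa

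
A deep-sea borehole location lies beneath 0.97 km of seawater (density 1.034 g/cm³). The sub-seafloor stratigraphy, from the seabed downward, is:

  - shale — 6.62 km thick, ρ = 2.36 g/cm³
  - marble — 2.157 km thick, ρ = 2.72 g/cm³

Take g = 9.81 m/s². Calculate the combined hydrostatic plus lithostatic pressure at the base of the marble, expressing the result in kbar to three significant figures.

seawater: 1034 kg/m³ × 9.81 m/s² × 970 m = 9.839×10^6 Pa = 0.09839 kbar
shale: 2360 kg/m³ × 9.81 m/s² × 6620 m = 1.533×10^8 Pa = 1.533 kbar
marble: 2720 kg/m³ × 9.81 m/s² × 2157 m = 5.756×10^7 Pa = 0.5756 kbar
Total = 0.09839 + 1.533 + 0.5756 = 2.2066 kbar

2.21 kbar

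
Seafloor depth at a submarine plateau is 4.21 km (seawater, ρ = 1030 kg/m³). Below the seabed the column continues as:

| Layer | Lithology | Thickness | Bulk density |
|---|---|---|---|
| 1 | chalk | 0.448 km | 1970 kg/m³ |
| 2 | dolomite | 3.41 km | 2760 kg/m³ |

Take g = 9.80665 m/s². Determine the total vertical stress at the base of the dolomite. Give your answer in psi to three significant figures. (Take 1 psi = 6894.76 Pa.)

seawater: 1030 kg/m³ × 9.80665 m/s² × 4210 m = 4.252×10^7 Pa = 6168 psi
chalk: 1970 kg/m³ × 9.80665 m/s² × 448 m = 8.655×10^6 Pa = 1255 psi
dolomite: 2760 kg/m³ × 9.80665 m/s² × 3410 m = 9.230×10^7 Pa = 13386 psi
Total = 6168 + 1255 + 13386 = 20809 psi

20800 psi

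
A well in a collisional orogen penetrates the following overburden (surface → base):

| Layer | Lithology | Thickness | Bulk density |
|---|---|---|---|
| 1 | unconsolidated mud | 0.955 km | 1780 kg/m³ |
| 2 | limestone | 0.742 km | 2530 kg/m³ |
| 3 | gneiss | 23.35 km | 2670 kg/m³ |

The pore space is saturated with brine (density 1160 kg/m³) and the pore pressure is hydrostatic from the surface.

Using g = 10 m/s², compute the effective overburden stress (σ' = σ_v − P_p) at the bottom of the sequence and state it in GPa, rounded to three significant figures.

Overburden (lithostatic) stress σ_v:
unconsolidated mud: 1780 kg/m³ × 10 m/s² × 955 m = 1.700×10^7 Pa = 17.00 MPa
limestone: 2530 kg/m³ × 10 m/s² × 742 m = 1.877×10^7 Pa = 18.77 MPa
gneiss: 2670 kg/m³ × 10 m/s² × 23350 m = 6.234×10^8 Pa = 623.4 MPa
Total = 17.00 + 18.77 + 623.4 = 659.22 MPa
Pore pressure P_p = 1160 kg/m³ × 10 m/s² × 25047 m = 2.905×10^8 Pa = 290.5 MPa
Effective stress σ' = σ_v − P_p = 659.2 − 290.5 = 368.67 MPa = 0.36867 GPa

0.369 GPa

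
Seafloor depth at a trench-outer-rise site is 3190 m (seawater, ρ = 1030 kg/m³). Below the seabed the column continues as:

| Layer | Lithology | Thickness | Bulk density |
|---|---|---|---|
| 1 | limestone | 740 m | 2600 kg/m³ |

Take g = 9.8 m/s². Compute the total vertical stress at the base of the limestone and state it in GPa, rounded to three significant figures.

0.0511 GPa

seawater: 1030 kg/m³ × 9.8 m/s² × 3190 m = 3.220×10^7 Pa = 0.03220 GPa
limestone: 2600 kg/m³ × 9.8 m/s² × 740 m = 1.886×10^7 Pa = 0.01886 GPa
Total = 0.03220 + 0.01886 = 0.051055 GPa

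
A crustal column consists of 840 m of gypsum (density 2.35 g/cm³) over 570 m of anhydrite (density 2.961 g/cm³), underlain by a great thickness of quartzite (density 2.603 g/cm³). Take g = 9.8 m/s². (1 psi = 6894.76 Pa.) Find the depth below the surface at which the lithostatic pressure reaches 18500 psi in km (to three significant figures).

5.00 km

Pressure at base of upper layers: 2350×9.8×840 + 2961×9.8×570 = 3.589×10^7 Pa = 5205 psi
Remaining pressure to be supplied by quartzite: 1.276×10^8 − 3.589×10^7 = 9.167×10^7 Pa
Additional depth in quartzite = 9.167×10^7 Pa / (2603 kg/m³ × 9.8 m/s²) = 3593.5 m
Total depth = 1410 m + 3593.5 m = 5003.5 m
= 5.0035 km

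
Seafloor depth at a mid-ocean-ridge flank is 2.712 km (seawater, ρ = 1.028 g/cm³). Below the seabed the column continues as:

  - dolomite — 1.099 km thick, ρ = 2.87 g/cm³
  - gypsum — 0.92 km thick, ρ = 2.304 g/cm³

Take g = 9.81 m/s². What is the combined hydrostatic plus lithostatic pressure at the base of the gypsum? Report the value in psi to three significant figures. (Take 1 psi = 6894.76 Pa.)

seawater: 1028 kg/m³ × 9.81 m/s² × 2712 m = 2.735×10^7 Pa = 3967 psi
dolomite: 2870 kg/m³ × 9.81 m/s² × 1099 m = 3.094×10^7 Pa = 4488 psi
gypsum: 2304 kg/m³ × 9.81 m/s² × 920 m = 2.079×10^7 Pa = 3016 psi
Total = 3967 + 4488 + 3016 = 11470 psi

11500 psi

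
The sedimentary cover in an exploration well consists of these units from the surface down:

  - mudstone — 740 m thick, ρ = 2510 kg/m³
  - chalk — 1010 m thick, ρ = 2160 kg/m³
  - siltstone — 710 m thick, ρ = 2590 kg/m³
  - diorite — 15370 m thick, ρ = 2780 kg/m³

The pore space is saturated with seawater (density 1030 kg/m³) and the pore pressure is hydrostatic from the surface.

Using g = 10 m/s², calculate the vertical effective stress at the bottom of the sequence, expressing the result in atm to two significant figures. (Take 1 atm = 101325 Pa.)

Overburden (lithostatic) stress σ_v:
mudstone: 2510 kg/m³ × 10 m/s² × 740 m = 1.857×10^7 Pa = 18.57 MPa
chalk: 2160 kg/m³ × 10 m/s² × 1010 m = 2.182×10^7 Pa = 21.82 MPa
siltstone: 2590 kg/m³ × 10 m/s² × 710 m = 1.839×10^7 Pa = 18.39 MPa
diorite: 2780 kg/m³ × 10 m/s² × 15370 m = 4.273×10^8 Pa = 427.3 MPa
Total = 18.57 + 21.82 + 18.39 + 427.3 = 486.06 MPa
Pore pressure P_p = 1030 kg/m³ × 10 m/s² × 17830 m = 1.836×10^8 Pa = 183.6 MPa
Effective stress σ' = σ_v − P_p = 486.1 − 183.6 = 302.42 MPa = 2984.6 atm

3000 atm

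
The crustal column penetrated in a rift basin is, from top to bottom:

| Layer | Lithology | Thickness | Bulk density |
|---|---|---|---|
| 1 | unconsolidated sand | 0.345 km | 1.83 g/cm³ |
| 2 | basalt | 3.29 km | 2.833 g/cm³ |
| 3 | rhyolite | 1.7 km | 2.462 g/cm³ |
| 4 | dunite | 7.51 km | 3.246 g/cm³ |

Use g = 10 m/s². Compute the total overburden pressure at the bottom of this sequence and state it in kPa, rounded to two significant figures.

unconsolidated sand: 1830 kg/m³ × 10 m/s² × 345 m = 6.314×10^6 Pa = 6314 kPa
basalt: 2833 kg/m³ × 10 m/s² × 3290 m = 9.321×10^7 Pa = 93206 kPa
rhyolite: 2462 kg/m³ × 10 m/s² × 1700 m = 4.185×10^7 Pa = 41854 kPa
dunite: 3246 kg/m³ × 10 m/s² × 7510 m = 2.438×10^8 Pa = 2.438×10^5 kPa
Total = 6314 + 93206 + 41854 + 2.438×10^5 = 3.8515×10^5 kPa

390000 kPa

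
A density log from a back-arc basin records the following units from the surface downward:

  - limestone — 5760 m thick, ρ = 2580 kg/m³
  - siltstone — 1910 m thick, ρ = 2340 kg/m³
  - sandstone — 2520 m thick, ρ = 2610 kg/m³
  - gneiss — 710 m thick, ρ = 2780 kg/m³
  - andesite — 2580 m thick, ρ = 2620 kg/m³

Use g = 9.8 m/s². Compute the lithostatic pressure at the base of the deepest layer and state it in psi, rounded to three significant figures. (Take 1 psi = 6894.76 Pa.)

limestone: 2580 kg/m³ × 9.8 m/s² × 5760 m = 1.456×10^8 Pa = 21123 psi
siltstone: 2340 kg/m³ × 9.8 m/s² × 1910 m = 4.380×10^7 Pa = 6353 psi
sandstone: 2610 kg/m³ × 9.8 m/s² × 2520 m = 6.446×10^7 Pa = 9349 psi
gneiss: 2780 kg/m³ × 9.8 m/s² × 710 m = 1.934×10^7 Pa = 2805 psi
andesite: 2620 kg/m³ × 9.8 m/s² × 2580 m = 6.624×10^7 Pa = 9608 psi
Total = 21123 + 6353 + 9349 + 2805 + 9608 = 49237 psi

49200 psi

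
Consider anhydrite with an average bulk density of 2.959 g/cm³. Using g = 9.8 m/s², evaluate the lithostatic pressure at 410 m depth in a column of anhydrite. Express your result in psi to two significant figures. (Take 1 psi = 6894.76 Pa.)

1700 psi

anhydrite: 2959 kg/m³ × 9.8 m/s² × 410 m = 1.189×10^7 Pa = 1724 psi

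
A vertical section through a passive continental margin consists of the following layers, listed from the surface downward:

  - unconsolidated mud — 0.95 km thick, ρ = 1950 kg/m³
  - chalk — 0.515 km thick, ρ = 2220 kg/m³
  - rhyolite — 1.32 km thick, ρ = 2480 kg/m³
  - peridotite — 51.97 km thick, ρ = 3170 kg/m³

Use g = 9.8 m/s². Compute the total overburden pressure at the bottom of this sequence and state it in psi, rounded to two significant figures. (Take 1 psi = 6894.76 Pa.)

unconsolidated mud: 1950 kg/m³ × 9.8 m/s² × 950 m = 1.815×10^7 Pa = 2633 psi
chalk: 2220 kg/m³ × 9.8 m/s² × 515 m = 1.120×10^7 Pa = 1625 psi
rhyolite: 2480 kg/m³ × 9.8 m/s² × 1320 m = 3.208×10^7 Pa = 4653 psi
peridotite: 3170 kg/m³ × 9.8 m/s² × 51970 m = 1.615×10^9 Pa = 2.342×10^5 psi
Total = 2633 + 1625 + 4653 + 2.342×10^5 = 2.4307×10^5 psi

240000 psi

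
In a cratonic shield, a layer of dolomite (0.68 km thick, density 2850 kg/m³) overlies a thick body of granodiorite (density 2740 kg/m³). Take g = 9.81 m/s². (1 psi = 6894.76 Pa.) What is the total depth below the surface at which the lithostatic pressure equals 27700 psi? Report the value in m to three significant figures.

7080 m

Pressure at base of upper layers: 2850×9.81×680 = 1.901×10^7 Pa = 2757 psi
Remaining pressure to be supplied by granodiorite: 1.910×10^8 − 1.901×10^7 = 1.720×10^8 Pa
Additional depth in granodiorite = 1.720×10^8 Pa / (2740 kg/m³ × 9.81 m/s²) = 6397.9 m
Total depth = 680 m + 6397.9 m = 7077.9 m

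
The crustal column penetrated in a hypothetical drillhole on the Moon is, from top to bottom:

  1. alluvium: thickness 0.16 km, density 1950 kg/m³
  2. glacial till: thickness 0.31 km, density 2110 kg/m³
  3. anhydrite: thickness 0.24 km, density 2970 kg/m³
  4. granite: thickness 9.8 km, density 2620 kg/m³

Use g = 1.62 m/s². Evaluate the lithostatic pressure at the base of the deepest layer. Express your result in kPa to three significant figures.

44300 kPa

alluvium: 1950 kg/m³ × 1.62 m/s² × 160 m = 5.054×10^5 Pa = 505.4 kPa
glacial till: 2110 kg/m³ × 1.62 m/s² × 310 m = 1.060×10^6 Pa = 1060 kPa
anhydrite: 2970 kg/m³ × 1.62 m/s² × 240 m = 1.155×10^6 Pa = 1155 kPa
granite: 2620 kg/m³ × 1.62 m/s² × 9800 m = 4.160×10^7 Pa = 41595 kPa
Total = 505.4 + 1060 + 1155 + 41595 = 44315 kPa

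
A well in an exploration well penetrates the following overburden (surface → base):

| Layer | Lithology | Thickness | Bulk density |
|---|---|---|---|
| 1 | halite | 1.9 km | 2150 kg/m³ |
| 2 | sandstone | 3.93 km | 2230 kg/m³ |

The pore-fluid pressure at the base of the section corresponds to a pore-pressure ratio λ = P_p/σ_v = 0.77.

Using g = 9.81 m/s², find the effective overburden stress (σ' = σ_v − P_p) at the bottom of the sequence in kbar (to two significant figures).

0.29 kbar

Overburden (lithostatic) stress σ_v:
halite: 2150 kg/m³ × 9.81 m/s² × 1900 m = 4.007×10^7 Pa = 40.07 MPa
sandstone: 2230 kg/m³ × 9.81 m/s² × 3930 m = 8.597×10^7 Pa = 85.97 MPa
Total = 40.07 + 85.97 = 126.05 MPa
Pore pressure P_p = λ·σ_v = 0.77 × 126.0 MPa = 97.06 MPa
Effective stress σ' = σ_v − P_p = 126.0 − 97.06 = 28.991 MPa = 0.28991 kbar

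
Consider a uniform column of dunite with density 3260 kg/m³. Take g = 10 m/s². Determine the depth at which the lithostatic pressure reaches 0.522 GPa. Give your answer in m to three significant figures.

h = P/(ρg) = 0.522 GPa / (3260 kg/m³ × 10 m/s²) = 5.220×10^8 Pa / 32600 Pa/m = 16012 m

16000 m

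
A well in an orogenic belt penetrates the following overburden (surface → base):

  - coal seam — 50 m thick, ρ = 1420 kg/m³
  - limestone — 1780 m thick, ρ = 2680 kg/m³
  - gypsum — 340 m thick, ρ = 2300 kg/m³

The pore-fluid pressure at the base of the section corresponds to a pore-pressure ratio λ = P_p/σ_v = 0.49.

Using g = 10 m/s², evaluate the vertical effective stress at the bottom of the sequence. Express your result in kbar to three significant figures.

0.287 kbar

Overburden (lithostatic) stress σ_v:
coal seam: 1420 kg/m³ × 10 m/s² × 50 m = 7.100×10^5 Pa = 0.7100 MPa
limestone: 2680 kg/m³ × 10 m/s² × 1780 m = 4.770×10^7 Pa = 47.70 MPa
gypsum: 2300 kg/m³ × 10 m/s² × 340 m = 7.820×10^6 Pa = 7.820 MPa
Total = 0.7100 + 47.70 + 7.820 = 56.234 MPa
Pore pressure P_p = λ·σ_v = 0.49 × 56.23 MPa = 27.55 MPa
Effective stress σ' = σ_v − P_p = 56.23 − 27.55 = 28.679 MPa = 0.28679 kbar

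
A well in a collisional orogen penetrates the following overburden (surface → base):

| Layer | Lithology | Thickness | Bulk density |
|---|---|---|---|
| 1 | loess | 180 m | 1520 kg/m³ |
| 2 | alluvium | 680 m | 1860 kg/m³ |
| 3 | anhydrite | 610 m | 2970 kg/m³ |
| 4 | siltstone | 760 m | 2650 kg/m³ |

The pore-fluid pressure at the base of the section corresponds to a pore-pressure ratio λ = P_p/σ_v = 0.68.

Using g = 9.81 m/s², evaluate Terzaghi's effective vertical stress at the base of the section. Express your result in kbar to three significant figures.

0.168 kbar

Overburden (lithostatic) stress σ_v:
loess: 1520 kg/m³ × 9.81 m/s² × 180 m = 2.684×10^6 Pa = 2.684 MPa
alluvium: 1860 kg/m³ × 9.81 m/s² × 680 m = 1.241×10^7 Pa = 12.41 MPa
anhydrite: 2970 kg/m³ × 9.81 m/s² × 610 m = 1.777×10^7 Pa = 17.77 MPa
siltstone: 2650 kg/m³ × 9.81 m/s² × 760 m = 1.976×10^7 Pa = 19.76 MPa
Total = 2.684 + 12.41 + 17.77 + 19.76 = 52.622 MPa
Pore pressure P_p = λ·σ_v = 0.68 × 52.62 MPa = 35.78 MPa
Effective stress σ' = σ_v − P_p = 52.62 − 35.78 = 16.839 MPa = 0.16839 kbar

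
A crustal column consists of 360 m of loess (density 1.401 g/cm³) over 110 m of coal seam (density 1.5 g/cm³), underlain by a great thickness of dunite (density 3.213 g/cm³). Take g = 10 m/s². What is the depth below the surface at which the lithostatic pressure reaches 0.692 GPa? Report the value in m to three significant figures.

Pressure at base of upper layers: 1401×10×360 + 1500×10×110 = 6.694×10^6 Pa = 6.694×10^-3 GPa
Remaining pressure to be supplied by dunite: 6.920×10^8 − 6.694×10^6 = 6.853×10^8 Pa
Additional depth in dunite = 6.853×10^8 Pa / (3213 kg/m³ × 10 m/s²) = 21329 m
Total depth = 470 m + 21329 m = 21799 m

21800 m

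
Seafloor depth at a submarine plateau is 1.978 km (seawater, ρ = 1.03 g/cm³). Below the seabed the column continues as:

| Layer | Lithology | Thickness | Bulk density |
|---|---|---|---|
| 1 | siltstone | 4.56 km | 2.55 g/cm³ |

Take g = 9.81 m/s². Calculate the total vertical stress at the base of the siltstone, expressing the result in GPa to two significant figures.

seawater: 1030 kg/m³ × 9.81 m/s² × 1978 m = 1.999×10^7 Pa = 0.01999 GPa
siltstone: 2550 kg/m³ × 9.81 m/s² × 4560 m = 1.141×10^8 Pa = 0.1141 GPa
Total = 0.01999 + 0.1141 = 0.13406 GPa

0.13 GPa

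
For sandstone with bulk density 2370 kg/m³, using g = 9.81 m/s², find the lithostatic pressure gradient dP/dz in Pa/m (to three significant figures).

23200 Pa/m

dP/dz = ρg = 2370 kg/m³ × 9.81 m/s² = 23250 Pa/m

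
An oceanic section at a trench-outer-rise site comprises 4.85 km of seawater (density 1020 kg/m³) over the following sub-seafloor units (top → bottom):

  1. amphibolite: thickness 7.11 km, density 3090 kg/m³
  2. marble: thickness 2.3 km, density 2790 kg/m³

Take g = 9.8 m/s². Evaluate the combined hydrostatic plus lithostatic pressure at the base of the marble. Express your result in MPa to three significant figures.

seawater: 1020 kg/m³ × 9.8 m/s² × 4850 m = 4.848×10^7 Pa = 48.48 MPa
amphibolite: 3090 kg/m³ × 9.8 m/s² × 7110 m = 2.153×10^8 Pa = 215.3 MPa
marble: 2790 kg/m³ × 9.8 m/s² × 2300 m = 6.289×10^7 Pa = 62.89 MPa
Total = 48.48 + 215.3 + 62.89 = 326.67 MPa

327 MPa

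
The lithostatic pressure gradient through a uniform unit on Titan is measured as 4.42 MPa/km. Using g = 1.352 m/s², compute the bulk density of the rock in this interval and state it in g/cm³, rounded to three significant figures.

ρ = (dP/dz)/g = 4.42 MPa/km / 1.352 m/s² = 4420.0 Pa/m / 1.352 m/s² = 3269.2 kg/m³
= 3.269 g/cm³

3.27 g/cm³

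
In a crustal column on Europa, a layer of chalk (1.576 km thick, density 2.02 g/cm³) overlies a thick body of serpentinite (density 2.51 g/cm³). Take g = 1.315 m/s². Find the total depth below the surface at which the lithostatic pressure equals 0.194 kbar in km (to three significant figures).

6.19 km

Pressure at base of upper layers: 2020×1.315×1576 = 4.186×10^6 Pa = 0.04186 kbar
Remaining pressure to be supplied by serpentinite: 1.940×10^7 − 4.186×10^6 = 1.521×10^7 Pa
Additional depth in serpentinite = 1.521×10^7 Pa / (2510 kg/m³ × 1.315 m/s²) = 4609.3 m
Total depth = 1576 m + 4609.3 m = 6185.3 m
= 6.1853 km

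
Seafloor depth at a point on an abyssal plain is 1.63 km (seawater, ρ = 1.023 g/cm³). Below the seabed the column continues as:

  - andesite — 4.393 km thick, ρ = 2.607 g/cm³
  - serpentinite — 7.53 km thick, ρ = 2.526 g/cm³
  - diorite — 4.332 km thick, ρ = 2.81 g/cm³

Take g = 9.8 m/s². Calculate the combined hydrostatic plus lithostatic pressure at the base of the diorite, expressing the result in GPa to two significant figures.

seawater: 1023 kg/m³ × 9.8 m/s² × 1630 m = 1.634×10^7 Pa = 0.01634 GPa
andesite: 2607 kg/m³ × 9.8 m/s² × 4393 m = 1.122×10^8 Pa = 0.1122 GPa
serpentinite: 2526 kg/m³ × 9.8 m/s² × 7530 m = 1.864×10^8 Pa = 0.1864 GPa
diorite: 2810 kg/m³ × 9.8 m/s² × 4332 m = 1.193×10^8 Pa = 0.1193 GPa
Total = 0.01634 + 0.1122 + 0.1864 + 0.1193 = 0.43427 GPa

0.43 GPa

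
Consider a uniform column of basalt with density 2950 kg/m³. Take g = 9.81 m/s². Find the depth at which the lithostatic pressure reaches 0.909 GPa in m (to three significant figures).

h = P/(ρg) = 0.909 GPa / (2950 kg/m³ × 9.81 m/s²) = 9.090×10^8 Pa / 28940 Pa/m = 31410 m

31400 m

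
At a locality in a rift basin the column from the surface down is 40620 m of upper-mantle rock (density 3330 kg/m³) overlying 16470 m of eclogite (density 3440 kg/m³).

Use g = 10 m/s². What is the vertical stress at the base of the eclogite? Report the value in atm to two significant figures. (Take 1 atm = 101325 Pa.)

upper-mantle rock: 3330 kg/m³ × 10 m/s² × 40620 m = 1.353×10^9 Pa = 13350 atm
eclogite: 3440 kg/m³ × 10 m/s² × 16470 m = 5.666×10^8 Pa = 5592 atm
Total = 13350 + 5592 = 18941 atm

19000 atm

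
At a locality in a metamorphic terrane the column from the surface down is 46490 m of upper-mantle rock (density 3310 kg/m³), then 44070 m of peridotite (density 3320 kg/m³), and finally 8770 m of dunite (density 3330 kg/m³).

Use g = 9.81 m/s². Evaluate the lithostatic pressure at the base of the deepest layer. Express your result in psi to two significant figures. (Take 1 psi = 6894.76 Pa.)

upper-mantle rock: 3310 kg/m³ × 9.81 m/s² × 46490 m = 1.510×10^9 Pa = 2.189×10^5 psi
peridotite: 3320 kg/m³ × 9.81 m/s² × 44070 m = 1.435×10^9 Pa = 2.082×10^5 psi
dunite: 3330 kg/m³ × 9.81 m/s² × 8770 m = 2.865×10^8 Pa = 41552 psi
Total = 2.189×10^5 + 2.082×10^5 + 41552 = 4.6867×10^5 psi

470000 psi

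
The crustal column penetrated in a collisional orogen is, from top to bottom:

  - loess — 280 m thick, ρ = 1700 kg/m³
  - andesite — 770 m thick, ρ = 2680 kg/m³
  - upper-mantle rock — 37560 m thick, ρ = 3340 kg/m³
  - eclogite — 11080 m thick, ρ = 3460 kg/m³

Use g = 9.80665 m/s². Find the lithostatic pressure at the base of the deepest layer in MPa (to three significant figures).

1630 MPa

loess: 1700 kg/m³ × 9.80665 m/s² × 280 m = 4.668×10^6 Pa = 4.668 MPa
andesite: 2680 kg/m³ × 9.80665 m/s² × 770 m = 2.024×10^7 Pa = 20.24 MPa
upper-mantle rock: 3340 kg/m³ × 9.80665 m/s² × 37560 m = 1.230×10^9 Pa = 1230 MPa
eclogite: 3460 kg/m³ × 9.80665 m/s² × 11080 m = 3.760×10^8 Pa = 376.0 MPa
Total = 4.668 + 20.24 + 1230 + 376.0 = 1631.1 MPa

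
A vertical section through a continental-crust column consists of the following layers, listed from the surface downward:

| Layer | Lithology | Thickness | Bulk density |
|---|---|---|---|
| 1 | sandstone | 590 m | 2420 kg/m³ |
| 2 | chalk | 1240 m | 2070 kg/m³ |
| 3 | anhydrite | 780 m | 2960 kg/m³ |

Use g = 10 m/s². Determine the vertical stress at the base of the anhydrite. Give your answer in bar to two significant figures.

630 bar

sandstone: 2420 kg/m³ × 10 m/s² × 590 m = 1.428×10^7 Pa = 142.8 bar
chalk: 2070 kg/m³ × 10 m/s² × 1240 m = 2.567×10^7 Pa = 256.7 bar
anhydrite: 2960 kg/m³ × 10 m/s² × 780 m = 2.309×10^7 Pa = 230.9 bar
Total = 142.8 + 256.7 + 230.9 = 630.34 bar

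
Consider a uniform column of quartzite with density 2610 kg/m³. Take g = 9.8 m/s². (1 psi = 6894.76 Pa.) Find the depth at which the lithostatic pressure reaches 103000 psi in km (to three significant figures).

27.8 km

h = P/(ρg) = 103000 psi / (2610 kg/m³ × 9.8 m/s²) = 7.102×10^8 Pa / 25578 Pa/m = 27764 m
= 27.764 km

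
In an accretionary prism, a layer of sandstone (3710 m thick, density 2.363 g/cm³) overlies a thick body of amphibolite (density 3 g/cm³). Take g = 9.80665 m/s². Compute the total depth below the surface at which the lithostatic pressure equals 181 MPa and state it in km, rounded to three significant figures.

6.94 km

Pressure at base of upper layers: 2363×9.80665×3710 = 8.597×10^7 Pa = 85.97 MPa
Remaining pressure to be supplied by amphibolite: 1.810×10^8 − 8.597×10^7 = 9.503×10^7 Pa
Additional depth in amphibolite = 9.503×10^7 Pa / (3000 kg/m³ × 9.80665 m/s²) = 3230.0 m
Total depth = 3710 m + 3230.0 m = 6940.0 m
= 6.9400 km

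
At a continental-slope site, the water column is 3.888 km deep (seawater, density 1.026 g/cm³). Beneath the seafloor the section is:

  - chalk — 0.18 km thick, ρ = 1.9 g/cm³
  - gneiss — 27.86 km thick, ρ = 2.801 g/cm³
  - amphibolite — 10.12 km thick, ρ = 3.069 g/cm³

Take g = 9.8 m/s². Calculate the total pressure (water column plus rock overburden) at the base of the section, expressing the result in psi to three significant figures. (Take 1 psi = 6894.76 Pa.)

seawater: 1026 kg/m³ × 9.8 m/s² × 3888 m = 3.909×10^7 Pa = 5670 psi
chalk: 1900 kg/m³ × 9.8 m/s² × 180 m = 3.352×10^6 Pa = 486.1 psi
gneiss: 2801 kg/m³ × 9.8 m/s² × 27860 m = 7.648×10^8 Pa = 1.109×10^5 psi
amphibolite: 3069 kg/m³ × 9.8 m/s² × 10120 m = 3.044×10^8 Pa = 44145 psi
Total = 5670 + 486.1 + 1.109×10^5 + 44145 = 1.6122×10^5 psi

161000 psi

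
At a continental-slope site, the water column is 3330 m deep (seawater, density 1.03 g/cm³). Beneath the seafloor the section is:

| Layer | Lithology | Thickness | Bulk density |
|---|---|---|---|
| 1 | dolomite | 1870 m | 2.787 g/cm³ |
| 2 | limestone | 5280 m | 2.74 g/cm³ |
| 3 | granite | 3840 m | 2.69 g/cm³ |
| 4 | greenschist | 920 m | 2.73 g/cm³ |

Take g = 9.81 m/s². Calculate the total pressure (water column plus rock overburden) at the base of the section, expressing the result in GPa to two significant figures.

0.35 GPa

seawater: 1030 kg/m³ × 9.81 m/s² × 3330 m = 3.365×10^7 Pa = 0.03365 GPa
dolomite: 2787 kg/m³ × 9.81 m/s² × 1870 m = 5.113×10^7 Pa = 0.05113 GPa
limestone: 2740 kg/m³ × 9.81 m/s² × 5280 m = 1.419×10^8 Pa = 0.1419 GPa
granite: 2690 kg/m³ × 9.81 m/s² × 3840 m = 1.013×10^8 Pa = 0.1013 GPa
greenschist: 2730 kg/m³ × 9.81 m/s² × 920 m = 2.464×10^7 Pa = 0.02464 GPa
Total = 0.03365 + 0.05113 + 0.1419 + 0.1013 + 0.02464 = 0.35267 GPa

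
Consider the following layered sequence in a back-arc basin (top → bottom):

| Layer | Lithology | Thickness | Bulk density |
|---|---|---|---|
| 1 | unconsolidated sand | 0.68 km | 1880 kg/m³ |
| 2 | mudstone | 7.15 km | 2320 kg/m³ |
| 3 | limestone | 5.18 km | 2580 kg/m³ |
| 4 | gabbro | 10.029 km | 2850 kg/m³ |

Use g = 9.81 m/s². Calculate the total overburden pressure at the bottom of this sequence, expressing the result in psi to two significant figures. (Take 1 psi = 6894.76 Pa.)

unconsolidated sand: 1880 kg/m³ × 9.81 m/s² × 680 m = 1.254×10^7 Pa = 1819 psi
mudstone: 2320 kg/m³ × 9.81 m/s² × 7150 m = 1.627×10^8 Pa = 23602 psi
limestone: 2580 kg/m³ × 9.81 m/s² × 5180 m = 1.311×10^8 Pa = 19015 psi
gabbro: 2850 kg/m³ × 9.81 m/s² × 10029 m = 2.804×10^8 Pa = 40668 psi
Total = 1819 + 23602 + 19015 + 40668 = 85104 psi

85000 psi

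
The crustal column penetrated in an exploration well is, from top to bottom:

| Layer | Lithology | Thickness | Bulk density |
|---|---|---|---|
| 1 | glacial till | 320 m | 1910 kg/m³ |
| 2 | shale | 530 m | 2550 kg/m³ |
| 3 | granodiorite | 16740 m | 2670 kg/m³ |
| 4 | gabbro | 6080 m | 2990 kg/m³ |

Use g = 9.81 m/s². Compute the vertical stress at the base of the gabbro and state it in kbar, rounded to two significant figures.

glacial till: 1910 kg/m³ × 9.81 m/s² × 320 m = 5.996×10^6 Pa = 0.05996 kbar
shale: 2550 kg/m³ × 9.81 m/s² × 530 m = 1.326×10^7 Pa = 0.1326 kbar
granodiorite: 2670 kg/m³ × 9.81 m/s² × 16740 m = 4.385×10^8 Pa = 4.385 kbar
gabbro: 2990 kg/m³ × 9.81 m/s² × 6080 m = 1.783×10^8 Pa = 1.783 kbar
Total = 0.05996 + 0.1326 + 4.385 + 1.783 = 6.3606 kbar

6.4 kbar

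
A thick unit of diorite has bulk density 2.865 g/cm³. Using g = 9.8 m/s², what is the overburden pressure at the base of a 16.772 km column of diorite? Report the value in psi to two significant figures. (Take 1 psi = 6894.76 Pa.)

diorite: 2865 kg/m³ × 9.8 m/s² × 16772 m = 4.709×10^8 Pa = 68299 psi

68000 psi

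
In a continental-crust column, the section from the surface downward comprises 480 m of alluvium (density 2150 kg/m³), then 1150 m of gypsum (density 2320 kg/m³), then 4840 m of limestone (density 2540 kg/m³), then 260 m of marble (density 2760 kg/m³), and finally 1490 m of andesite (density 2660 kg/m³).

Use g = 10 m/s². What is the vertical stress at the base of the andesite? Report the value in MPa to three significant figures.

207 MPa

alluvium: 2150 kg/m³ × 10 m/s² × 480 m = 1.032×10^7 Pa = 10.32 MPa
gypsum: 2320 kg/m³ × 10 m/s² × 1150 m = 2.668×10^7 Pa = 26.68 MPa
limestone: 2540 kg/m³ × 10 m/s² × 4840 m = 1.229×10^8 Pa = 122.9 MPa
marble: 2760 kg/m³ × 10 m/s² × 260 m = 7.176×10^6 Pa = 7.176 MPa
andesite: 2660 kg/m³ × 10 m/s² × 1490 m = 3.963×10^7 Pa = 39.63 MPa
Total = 10.32 + 26.68 + 122.9 + 7.176 + 39.63 = 206.75 MPa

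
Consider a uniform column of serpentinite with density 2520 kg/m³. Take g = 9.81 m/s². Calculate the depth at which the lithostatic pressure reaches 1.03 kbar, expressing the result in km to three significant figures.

4.17 km

h = P/(ρg) = 1.03 kbar / (2520 kg/m³ × 9.81 m/s²) = 1.030×10^8 Pa / 24721 Pa/m = 4166.5 m
= 4.1665 km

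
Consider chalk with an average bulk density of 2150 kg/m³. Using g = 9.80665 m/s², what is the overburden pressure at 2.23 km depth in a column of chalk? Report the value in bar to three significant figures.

chalk: 2150 kg/m³ × 9.80665 m/s² × 2230 m = 4.702×10^7 Pa = 470.2 bar

470 bar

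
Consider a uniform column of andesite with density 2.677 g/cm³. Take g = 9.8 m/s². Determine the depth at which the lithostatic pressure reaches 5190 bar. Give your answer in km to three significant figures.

19.8 km

h = P/(ρg) = 5190 bar / (2677 kg/m³ × 9.8 m/s²) = 5.190×10^8 Pa / 26235 Pa/m = 19783 m
= 19.783 km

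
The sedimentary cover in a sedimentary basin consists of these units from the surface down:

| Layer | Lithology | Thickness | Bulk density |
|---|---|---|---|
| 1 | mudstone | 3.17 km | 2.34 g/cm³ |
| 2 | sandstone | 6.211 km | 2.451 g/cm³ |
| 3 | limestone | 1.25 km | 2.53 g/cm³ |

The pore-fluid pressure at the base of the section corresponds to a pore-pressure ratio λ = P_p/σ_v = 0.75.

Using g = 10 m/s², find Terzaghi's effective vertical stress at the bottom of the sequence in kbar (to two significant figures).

Overburden (lithostatic) stress σ_v:
mudstone: 2340 kg/m³ × 10 m/s² × 3170 m = 7.418×10^7 Pa = 74.18 MPa
sandstone: 2451 kg/m³ × 10 m/s² × 6211 m = 1.522×10^8 Pa = 152.2 MPa
limestone: 2530 kg/m³ × 10 m/s² × 1250 m = 3.163×10^7 Pa = 31.62 MPa
Total = 74.18 + 152.2 + 31.62 = 258.03 MPa
Pore pressure P_p = λ·σ_v = 0.75 × 258.0 MPa = 193.5 MPa
Effective stress σ' = σ_v − P_p = 258.0 − 193.5 = 64.509 MPa = 0.64509 kbar

0.65 kbar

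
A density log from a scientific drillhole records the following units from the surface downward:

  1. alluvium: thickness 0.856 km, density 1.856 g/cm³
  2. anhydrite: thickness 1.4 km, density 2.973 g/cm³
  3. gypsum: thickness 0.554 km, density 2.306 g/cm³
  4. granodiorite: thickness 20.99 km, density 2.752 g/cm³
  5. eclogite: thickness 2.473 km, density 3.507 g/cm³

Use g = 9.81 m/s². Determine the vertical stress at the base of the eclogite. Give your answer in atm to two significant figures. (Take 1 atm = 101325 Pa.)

7100 atm

alluvium: 1856 kg/m³ × 9.81 m/s² × 856 m = 1.559×10^7 Pa = 153.8 atm
anhydrite: 2973 kg/m³ × 9.81 m/s² × 1400 m = 4.083×10^7 Pa = 403.0 atm
gypsum: 2306 kg/m³ × 9.81 m/s² × 554 m = 1.253×10^7 Pa = 123.7 atm
granodiorite: 2752 kg/m³ × 9.81 m/s² × 20990 m = 5.667×10^8 Pa = 5593 atm
eclogite: 3507 kg/m³ × 9.81 m/s² × 2473 m = 8.508×10^7 Pa = 839.7 atm
Total = 153.8 + 403.0 + 123.7 + 5593 + 839.7 = 7112.7 atm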